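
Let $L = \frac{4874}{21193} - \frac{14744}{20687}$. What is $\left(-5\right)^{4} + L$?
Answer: $\frac{273800603221}{438419591} \approx 624.52$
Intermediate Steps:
$L = - \frac{211641154}{438419591}$ ($L = 4874 \cdot \frac{1}{21193} - \frac{14744}{20687} = \frac{4874}{21193} - \frac{14744}{20687} = - \frac{211641154}{438419591} \approx -0.48274$)
$\left(-5\right)^{4} + L = \left(-5\right)^{4} - \frac{211641154}{438419591} = 625 - \frac{211641154}{438419591} = \frac{273800603221}{438419591}$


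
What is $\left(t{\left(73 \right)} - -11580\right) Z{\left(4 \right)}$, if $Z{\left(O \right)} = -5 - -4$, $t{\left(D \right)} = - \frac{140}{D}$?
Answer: $- \frac{845200}{73} \approx -11578.0$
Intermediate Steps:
$Z{\left(O \right)} = -1$ ($Z{\left(O \right)} = -5 + 4 = -1$)
$\left(t{\left(73 \right)} - -11580\right) Z{\left(4 \right)} = \left(- \frac{140}{73} - -11580\right) \left(-1\right) = \left(\left(-140\right) \frac{1}{73} + 11580\right) \left(-1\right) = \left(- \frac{140}{73} + 11580\right) \left(-1\right) = \frac{845200}{73} \left(-1\right) = - \frac{845200}{73}$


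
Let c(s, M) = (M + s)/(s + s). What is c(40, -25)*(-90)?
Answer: -135/8 ≈ -16.875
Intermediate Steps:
c(s, M) = (M + s)/(2*s) (c(s, M) = (M + s)/((2*s)) = (M + s)*(1/(2*s)) = (M + s)/(2*s))
c(40, -25)*(-90) = ((½)*(-25 + 40)/40)*(-90) = ((½)*(1/40)*15)*(-90) = (3/16)*(-90) = -135/8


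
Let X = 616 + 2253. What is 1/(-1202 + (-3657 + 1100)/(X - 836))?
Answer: -2033/2446223 ≈ -0.00083108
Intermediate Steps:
X = 2869
1/(-1202 + (-3657 + 1100)/(X - 836)) = 1/(-1202 + (-3657 + 1100)/(2869 - 836)) = 1/(-1202 - 2557/2033) = 1/(-2446223/2033) = -2033/2446223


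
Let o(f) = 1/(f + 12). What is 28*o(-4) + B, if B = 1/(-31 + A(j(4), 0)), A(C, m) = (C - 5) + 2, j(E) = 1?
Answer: 229/66 ≈ 3.4697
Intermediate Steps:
A(C, m) = -3 + C (A(C, m) = (-5 + C) + 2 = -3 + C)
o(f) = 1/(12 + f)
B = -1/33 (B = 1/(-31 + (-3 + 1)) = 1/(-31 - 2) = 1/(-33) = -1/33 ≈ -0.030303)
28*o(-4) + B = 28/(12 - 4) - 1/33 = 28/8 - 1/33 = 28*(⅛) - 1/33 = 7/2 - 1/33 = 229/66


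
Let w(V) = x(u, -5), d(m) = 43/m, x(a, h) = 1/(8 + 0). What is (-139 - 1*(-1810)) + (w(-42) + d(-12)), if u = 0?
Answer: 40021/24 ≈ 1667.5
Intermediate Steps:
x(a, h) = ⅛ (x(a, h) = 1/8 = ⅛)
w(V) = ⅛
(-139 - 1*(-1810)) + (w(-42) + d(-12)) = (-139 - 1*(-1810)) + (⅛ + 43/(-12)) = (-139 + 1810) + (⅛ + 43*(-1/12)) = 1671 + (⅛ - 43/12) = 1671 - 83/24 = 40021/24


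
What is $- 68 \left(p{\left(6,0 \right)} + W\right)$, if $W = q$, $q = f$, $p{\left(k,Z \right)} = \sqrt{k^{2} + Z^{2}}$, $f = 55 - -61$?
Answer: $-8296$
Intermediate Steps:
$f = 116$ ($f = 55 + 61 = 116$)
$p{\left(k,Z \right)} = \sqrt{Z^{2} + k^{2}}$
$q = 116$
$W = 116$
$- 68 \left(p{\left(6,0 \right)} + W\right) = - 68 \left(\sqrt{0^{2} + 6^{2}} + 116\right) = - 68 \left(\sqrt{0 + 36} + 116\right) = - 68 \left(\sqrt{36} + 116\right) = - 68 \left(6 + 116\right) = \left(-68\right) 122 = -8296$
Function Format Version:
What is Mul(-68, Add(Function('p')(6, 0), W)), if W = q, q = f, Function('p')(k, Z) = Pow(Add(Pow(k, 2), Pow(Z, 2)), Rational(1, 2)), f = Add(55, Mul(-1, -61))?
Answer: -8296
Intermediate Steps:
f = 116 (f = Add(55, 61) = 116)
Function('p')(k, Z) = Pow(Add(Pow(Z, 2), Pow(k, 2)), Rational(1, 2))
q = 116
W = 116
Mul(-68, Add(Function('p')(6, 0), W)) = Mul(-68, Add(Pow(Add(Pow(0, 2), Pow(6, 2)), Rational(1, 2)), 116)) = Mul(-68, Add(Pow(Add(0, 36), Rational(1, 2)), 116)) = Mul(-68, Add(Pow(36, Rational(1, 2)), 116)) = Mul(-68, Add(6, 116)) = Mul(-68, 122) = -8296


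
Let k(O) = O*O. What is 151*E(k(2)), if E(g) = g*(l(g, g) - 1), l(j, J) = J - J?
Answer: -604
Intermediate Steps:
l(j, J) = 0
k(O) = O**2
E(g) = -g (E(g) = g*(0 - 1) = g*(-1) = -g)
151*E(k(2)) = 151*(-1*2**2) = 151*(-1*4) = 151*(-4) = -604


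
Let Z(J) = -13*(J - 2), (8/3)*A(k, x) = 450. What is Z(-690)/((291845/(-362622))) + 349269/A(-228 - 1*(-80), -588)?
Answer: -119614661692/13133025 ≈ -9107.9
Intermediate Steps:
A(k, x) = 675/4 (A(k, x) = (3/8)*450 = 675/4)
Z(J) = 26 - 13*J (Z(J) = -13*(-2 + J) = 26 - 13*J)
Z(-690)/((291845/(-362622))) + 349269/A(-228 - 1*(-80), -588) = (26 - 13*(-690))/((291845/(-362622))) + 349269/(675/4) = (26 + 8970)/((291845*(-1/362622))) + 349269*(4/675) = 8996/(-291845/362622) + 465692/225 = 8996*(-362622/291845) + 465692/225 = -3262147512/291845 + 465692/225 = -119614661692/13133025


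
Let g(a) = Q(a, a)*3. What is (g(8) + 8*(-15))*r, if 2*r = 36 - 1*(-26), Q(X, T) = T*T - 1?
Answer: 2139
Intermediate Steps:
Q(X, T) = -1 + T**2 (Q(X, T) = T**2 - 1 = -1 + T**2)
r = 31 (r = (36 - 1*(-26))/2 = (36 + 26)/2 = (1/2)*62 = 31)
g(a) = -3 + 3*a**2 (g(a) = (-1 + a**2)*3 = -3 + 3*a**2)
(g(8) + 8*(-15))*r = ((-3 + 3*8**2) + 8*(-15))*31 = ((-3 + 3*64) - 120)*31 = ((-3 + 192) - 120)*31 = (189 - 120)*31 = 69*31 = 2139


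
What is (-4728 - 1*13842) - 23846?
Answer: -42416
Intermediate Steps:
(-4728 - 1*13842) - 23846 = (-4728 - 13842) - 23846 = -18570 - 23846 = -42416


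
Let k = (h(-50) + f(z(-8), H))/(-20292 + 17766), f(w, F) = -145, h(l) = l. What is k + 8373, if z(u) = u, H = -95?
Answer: 7050131/842 ≈ 8373.1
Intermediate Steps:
k = 65/842 (k = (-50 - 145)/(-20292 + 17766) = -195/(-2526) = -195*(-1/2526) = 65/842 ≈ 0.077197)
k + 8373 = 65/842 + 8373 = 7050131/842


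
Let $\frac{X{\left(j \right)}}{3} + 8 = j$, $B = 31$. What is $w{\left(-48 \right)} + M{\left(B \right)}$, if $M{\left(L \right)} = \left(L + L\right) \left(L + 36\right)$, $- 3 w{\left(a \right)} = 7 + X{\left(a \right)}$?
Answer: $\frac{12623}{3} \approx 4207.7$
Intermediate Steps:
$X{\left(j \right)} = -24 + 3 j$
$w{\left(a \right)} = \frac{17}{3} - a$ ($w{\left(a \right)} = - \frac{7 + \left(-24 + 3 a\right)}{3} = - \frac{-17 + 3 a}{3} = \frac{17}{3} - a$)
$M{\left(L \right)} = 2 L \left(36 + L\right)$
$w{\left(-48 \right)} + M{\left(B \right)} = \left(\frac{17}{3} - -48\right) + 2 \cdot 31 \left(36 + 31\right) = \left(\frac{17}{3} + 48\right) + 2 \cdot 31 \cdot 67 = \frac{161}{3} + 4154 = \frac{12623}{3}$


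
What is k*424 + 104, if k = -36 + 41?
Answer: 2224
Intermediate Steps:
k = 5
k*424 + 104 = 5*424 + 104 = 2120 + 104 = 2224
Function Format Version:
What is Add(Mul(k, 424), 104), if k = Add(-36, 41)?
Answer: 2224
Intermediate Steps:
k = 5
Add(Mul(k, 424), 104) = Add(Mul(5, 424), 104) = Add(2120, 104) = 2224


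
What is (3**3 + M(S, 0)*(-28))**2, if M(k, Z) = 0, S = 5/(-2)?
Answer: 729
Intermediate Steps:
S = -5/2 (S = 5*(-1/2) = -5/2 ≈ -2.5000)
(3**3 + M(S, 0)*(-28))**2 = (3**3 + 0*(-28))**2 = (27 + 0)**2 = 27**2 = 729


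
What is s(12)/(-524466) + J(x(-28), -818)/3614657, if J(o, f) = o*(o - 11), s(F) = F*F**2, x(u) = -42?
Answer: -282148110/105320261009 ≈ -0.0026790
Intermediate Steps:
s(F) = F**3
J(o, f) = o*(-11 + o)
s(12)/(-524466) + J(x(-28), -818)/3614657 = 12**3/(-524466) - 42*(-11 - 42)/3614657 = 1728*(-1/524466) - 42*(-53)*(1/3614657) = -96/29137 + 2226*(1/3614657) = -96/29137 + 2226/3614657 = -282148110/105320261009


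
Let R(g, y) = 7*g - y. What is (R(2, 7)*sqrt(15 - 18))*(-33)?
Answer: -231*I*sqrt(3) ≈ -400.1*I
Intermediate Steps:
R(g, y) = -y + 7*g
(R(2, 7)*sqrt(15 - 18))*(-33) = ((-1*7 + 7*2)*sqrt(15 - 18))*(-33) = ((-7 + 14)*sqrt(-3))*(-33) = (7*(I*sqrt(3)))*(-33) = (7*I*sqrt(3))*(-33) = -231*I*sqrt(3)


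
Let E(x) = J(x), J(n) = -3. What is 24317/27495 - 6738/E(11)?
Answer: 61778087/27495 ≈ 2246.9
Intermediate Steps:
E(x) = -3
24317/27495 - 6738/E(11) = 24317/27495 - 6738/(-3) = 24317*(1/27495) - 6738*(-⅓) = 24317/27495 + 2246 = 61778087/27495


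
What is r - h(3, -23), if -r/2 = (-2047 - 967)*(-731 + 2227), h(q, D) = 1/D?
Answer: 207411425/23 ≈ 9.0179e+6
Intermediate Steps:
r = 9017888 (r = -2*(-2047 - 967)*(-731 + 2227) = -(-6028)*1496 = -2*(-4508944) = 9017888)
r - h(3, -23) = 9017888 - 1/(-23) = 9017888 - 1*(-1/23) = 9017888 + 1/23 = 207411425/23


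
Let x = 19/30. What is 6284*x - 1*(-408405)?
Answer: 6185773/15 ≈ 4.1239e+5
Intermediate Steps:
x = 19/30 (x = 19*(1/30) = 19/30 ≈ 0.63333)
6284*x - 1*(-408405) = 6284*(19/30) - 1*(-408405) = 59698/15 + 408405 = 6185773/15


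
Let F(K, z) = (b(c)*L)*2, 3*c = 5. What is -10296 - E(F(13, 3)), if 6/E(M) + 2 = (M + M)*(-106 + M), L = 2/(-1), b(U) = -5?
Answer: -17719413/1721 ≈ -10296.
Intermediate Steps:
c = 5/3 (c = (⅓)*5 = 5/3 ≈ 1.6667)
L = -2 (L = 2*(-1) = -2)
F(K, z) = 20 (F(K, z) = -5*(-2)*2 = 10*2 = 20)
E(M) = 6/(-2 + 2*M*(-106 + M)) (E(M) = 6/(-2 + (M + M)*(-106 + M)) = 6/(-2 + (2*M)*(-106 + M)) = 6/(-2 + 2*M*(-106 + M)))
-10296 - E(F(13, 3)) = -10296 - 3/(-1 + 20² - 106*20) = -10296 - 3/(-1 + 400 - 2120) = -10296 - 3/(-1721) = -10296 - 3*(-1)/1721 = -10296 - 1*(-3/1721) = -10296 + 3/1721 = -17719413/1721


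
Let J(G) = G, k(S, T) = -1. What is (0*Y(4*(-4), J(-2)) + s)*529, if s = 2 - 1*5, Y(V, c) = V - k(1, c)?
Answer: -1587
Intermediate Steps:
Y(V, c) = 1 + V (Y(V, c) = V - 1*(-1) = V + 1 = 1 + V)
s = -3 (s = 2 - 5 = -3)
(0*Y(4*(-4), J(-2)) + s)*529 = (0*(1 + 4*(-4)) - 3)*529 = (0*(1 - 16) - 3)*529 = (0*(-15) - 3)*529 = (0 - 3)*529 = -3*529 = -1587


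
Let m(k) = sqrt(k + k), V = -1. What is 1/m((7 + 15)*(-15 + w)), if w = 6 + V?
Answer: -I*sqrt(110)/220 ≈ -0.047673*I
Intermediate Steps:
w = 5 (w = 6 - 1 = 5)
m(k) = sqrt(2)*sqrt(k) (m(k) = sqrt(2*k) = sqrt(2)*sqrt(k))
1/m((7 + 15)*(-15 + w)) = 1/(sqrt(2)*sqrt((7 + 15)*(-15 + 5))) = 1/(sqrt(2)*sqrt(22*(-10))) = 1/(sqrt(2)*sqrt(-220)) = 1/(sqrt(2)*(2*I*sqrt(55))) = 1/(2*I*sqrt(110)) = -I*sqrt(110)/220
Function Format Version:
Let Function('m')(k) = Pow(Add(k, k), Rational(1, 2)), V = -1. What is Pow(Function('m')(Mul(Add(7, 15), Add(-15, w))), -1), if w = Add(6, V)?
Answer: Mul(Rational(-1, 220), I, Pow(110, Rational(1, 2))) ≈ Mul(-0.047673, I)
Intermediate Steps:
w = 5 (w = Add(6, -1) = 5)
Function('m')(k) = Mul(Pow(2, Rational(1, 2)), Pow(k, Rational(1, 2))) (Function('m')(k) = Pow(Mul(2, k), Rational(1, 2)) = Mul(Pow(2, Rational(1, 2)), Pow(k, Rational(1, 2))))
Pow(Function('m')(Mul(Add(7, 15), Add(-15, w))), -1) = Pow(Mul(Pow(2, Rational(1, 2)), Pow(Mul(Add(7, 15), Add(-15, 5)), Rational(1, 2))), -1) = Pow(Mul(Pow(2, Rational(1, 2)), Pow(Mul(22, -10), Rational(1, 2))), -1) = Pow(Mul(Pow(2, Rational(1, 2)), Pow(-220, Rational(1, 2))), -1) = Pow(Mul(Pow(2, Rational(1, 2)), Mul(2, I, Pow(55, Rational(1, 2)))), -1) = Pow(Mul(2, I, Pow(110, Rational(1, 2))), -1) = Mul(Rational(-1, 220), I, Pow(110, Rational(1, 2)))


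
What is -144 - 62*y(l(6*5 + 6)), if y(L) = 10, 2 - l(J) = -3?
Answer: -764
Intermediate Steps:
l(J) = 5 (l(J) = 2 - 1*(-3) = 2 + 3 = 5)
-144 - 62*y(l(6*5 + 6)) = -144 - 62*10 = -144 - 620 = -764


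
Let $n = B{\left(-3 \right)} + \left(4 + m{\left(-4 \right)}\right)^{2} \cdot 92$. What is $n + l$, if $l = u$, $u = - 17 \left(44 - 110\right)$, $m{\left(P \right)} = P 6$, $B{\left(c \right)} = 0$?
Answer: $37922$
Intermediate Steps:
$m{\left(P \right)} = 6 P$
$u = 1122$ ($u = \left(-17\right) \left(-66\right) = 1122$)
$l = 1122$
$n = 36800$ ($n = 0 + \left(4 + 6 \left(-4\right)\right)^{2} \cdot 92 = 0 + \left(4 - 24\right)^{2} \cdot 92 = 0 + \left(-20\right)^{2} \cdot 92 = 0 + 400 \cdot 92 = 0 + 36800 = 36800$)
$n + l = 36800 + 1122 = 37922$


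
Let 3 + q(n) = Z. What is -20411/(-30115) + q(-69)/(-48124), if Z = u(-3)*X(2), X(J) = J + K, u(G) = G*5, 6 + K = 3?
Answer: 245474396/362313565 ≈ 0.67752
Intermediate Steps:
K = -3 (K = -6 + 3 = -3)
u(G) = 5*G
X(J) = -3 + J (X(J) = J - 3 = -3 + J)
Z = 15 (Z = (5*(-3))*(-3 + 2) = -15*(-1) = 15)
q(n) = 12 (q(n) = -3 + 15 = 12)
-20411/(-30115) + q(-69)/(-48124) = -20411/(-30115) + 12/(-48124) = -20411*(-1/30115) + 12*(-1/48124) = 20411/30115 - 3/12031 = 245474396/362313565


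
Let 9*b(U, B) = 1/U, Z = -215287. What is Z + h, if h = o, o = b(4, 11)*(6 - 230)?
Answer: -1937639/9 ≈ -2.1529e+5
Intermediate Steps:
b(U, B) = 1/(9*U)
o = -56/9 (o = ((⅑)/4)*(6 - 230) = ((⅑)*(¼))*(-224) = (1/36)*(-224) = -56/9 ≈ -6.2222)
h = -56/9 ≈ -6.2222
Z + h = -215287 - 56/9 = -1937639/9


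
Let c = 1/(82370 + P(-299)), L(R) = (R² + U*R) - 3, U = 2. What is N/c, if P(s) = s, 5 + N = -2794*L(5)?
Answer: -7338214323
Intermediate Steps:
L(R) = -3 + R² + 2*R (L(R) = (R² + 2*R) - 3 = -3 + R² + 2*R)
N = -89413 (N = -5 - 2794*(-3 + 5² + 2*5) = -5 - 2794*(-3 + 25 + 10) = -5 - 2794*32 = -5 - 89408 = -89413)
c = 1/82071 (c = 1/(82370 - 299) = 1/82071 ≈ 1.2185e-5)
N/c = -89413/1/82071 = -89413*82071 = -7338214323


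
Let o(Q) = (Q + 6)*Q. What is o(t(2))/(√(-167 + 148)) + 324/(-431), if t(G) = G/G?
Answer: -324/431 - 7*I*√19/19 ≈ -0.75174 - 1.6059*I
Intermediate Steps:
t(G) = 1
o(Q) = Q*(6 + Q) (o(Q) = (6 + Q)*Q = Q*(6 + Q))
o(t(2))/(√(-167 + 148)) + 324/(-431) = (1*(6 + 1))/(√(-167 + 148)) + 324/(-431) = (1*7)/(√(-19)) + 324*(-1/431) = 7/((I*√19)) - 324/431 = 7*(-I*√19/19) - 324/431 = -7*I*√19/19 - 324/431 = -324/431 - 7*I*√19/19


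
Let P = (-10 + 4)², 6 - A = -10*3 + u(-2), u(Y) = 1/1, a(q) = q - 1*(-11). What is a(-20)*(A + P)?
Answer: -639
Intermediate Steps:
a(q) = 11 + q (a(q) = q + 11 = 11 + q)
u(Y) = 1
A = 35 (A = 6 - (-10*3 + 1) = 6 - (-30 + 1) = 6 - 1*(-29) = 6 + 29 = 35)
P = 36 (P = (-6)² = 36)
a(-20)*(A + P) = (11 - 20)*(35 + 36) = -9*71 = -639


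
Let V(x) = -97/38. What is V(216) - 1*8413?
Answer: -319791/38 ≈ -8415.5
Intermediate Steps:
V(x) = -97/38 (V(x) = -97*1/38 = -97/38)
V(216) - 1*8413 = -97/38 - 1*8413 = -97/38 - 8413 = -319791/38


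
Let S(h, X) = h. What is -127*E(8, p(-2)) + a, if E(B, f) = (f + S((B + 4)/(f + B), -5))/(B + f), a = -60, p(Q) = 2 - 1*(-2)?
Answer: -1355/12 ≈ -112.92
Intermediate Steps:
p(Q) = 4 (p(Q) = 2 + 2 = 4)
E(B, f) = (f + (4 + B)/(B + f))/(B + f) (E(B, f) = (f + (B + 4)/(f + B))/(B + f) = (f + (4 + B)/(B + f))/(B + f))
-127*E(8, p(-2)) + a = -127*(4 + 8 + 4*(8 + 4))/(8 + 4)² - 60 = -127*(4 + 8 + 4*12)/12² - 60 = -127*(4 + 8 + 48)/144 - 60 = -127*60/144 - 60 = -127*5/12 - 60 = -635/12 - 60 = -1355/12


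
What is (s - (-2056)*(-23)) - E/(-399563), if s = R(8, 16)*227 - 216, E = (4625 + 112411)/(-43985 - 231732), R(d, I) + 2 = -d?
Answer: -5483417997229390/110166311671 ≈ -49774.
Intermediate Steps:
R(d, I) = -2 - d
E = -117036/275717 (E = 117036/(-275717) = 117036*(-1/275717) = -117036/275717 ≈ -0.42448)
s = -2486 (s = (-2 - 1*8)*227 - 216 = (-2 - 8)*227 - 216 = -10*227 - 216 = -2270 - 216 = -2486)
(s - (-2056)*(-23)) - E/(-399563) = (-2486 - (-2056)*(-23)) - (-117036)/(275717*(-399563)) = (-2486 - 1*47288) - (-117036)*(-1)/(275717*399563) = (-2486 - 47288) - 1*117036/110166311671 = -49774 - 117036/110166311671 = -5483417997229390/110166311671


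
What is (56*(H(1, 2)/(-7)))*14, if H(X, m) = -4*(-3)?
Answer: -1344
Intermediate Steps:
H(X, m) = 12
(56*(H(1, 2)/(-7)))*14 = (56*(12/(-7)))*14 = (56*(12*(-1/7)))*14 = (56*(-12/7))*14 = -96*14 = -1344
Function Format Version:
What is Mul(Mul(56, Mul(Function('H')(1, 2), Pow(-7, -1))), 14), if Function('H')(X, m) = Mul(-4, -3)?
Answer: -1344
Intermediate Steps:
Function('H')(X, m) = 12
Mul(Mul(56, Mul(Function('H')(1, 2), Pow(-7, -1))), 14) = Mul(Mul(56, Mul(12, Pow(-7, -1))), 14) = Mul(Mul(56, Mul(12, Rational(-1, 7))), 14) = Mul(Mul(56, Rational(-12, 7)), 14) = Mul(-96, 14) = -1344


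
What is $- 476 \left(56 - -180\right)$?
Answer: $-112336$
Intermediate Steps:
$- 476 \left(56 - -180\right) = - 476 \left(56 + 180\right) = \left(-476\right) 236 = -112336$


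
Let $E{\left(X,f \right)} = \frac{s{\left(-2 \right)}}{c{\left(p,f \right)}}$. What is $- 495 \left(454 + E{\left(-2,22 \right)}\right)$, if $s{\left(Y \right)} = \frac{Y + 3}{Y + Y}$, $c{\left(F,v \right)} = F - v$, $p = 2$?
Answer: $- \frac{3595779}{16} \approx -2.2474 \cdot 10^{5}$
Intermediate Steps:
$s{\left(Y \right)} = \frac{3 + Y}{2 Y}$
$E{\left(X,f \right)} = - \frac{1}{4 \left(2 - f\right)}$ ($E{\left(X,f \right)} = \frac{\frac{1}{2} \frac{1}{-2} \left(3 - 2\right)}{2 - f} = \frac{\frac{1}{2} \left(- \frac{1}{2}\right) 1}{2 - f} = - \frac{1}{4 \left(2 - f\right)}$)
$- 495 \left(454 + E{\left(-2,22 \right)}\right) = - 495 \left(454 + \frac{1}{4 \left(-2 + 22\right)}\right) = - 495 \left(454 + \frac{1}{4 \cdot 20}\right) = - 495 \left(454 + \frac{1}{4} \cdot \frac{1}{20}\right) = - 495 \left(454 + \frac{1}{80}\right) = \left(-495\right) \frac{36321}{80} = - \frac{3595779}{16}$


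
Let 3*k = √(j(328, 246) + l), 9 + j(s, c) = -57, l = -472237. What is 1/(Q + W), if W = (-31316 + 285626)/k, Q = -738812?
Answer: -87235781009/64450987354367533 + 381465*I*√472303/128901974708735066 ≈ -1.3535e-6 + 2.0338e-9*I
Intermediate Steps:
j(s, c) = -66 (j(s, c) = -9 - 57 = -66)
k = I*√472303/3 (k = √(-66 - 472237)/3 = √(-472303)/3 = (I*√472303)/3 = I*√472303/3 ≈ 229.08*I)
W = -762930*I*√472303/472303 (W = (-31316 + 285626)/((I*√472303/3)) = 254310*(-3*I*√472303/472303) = -762930*I*√472303/472303 ≈ -1110.1*I)
1/(Q + W) = 1/(-738812 - 762930*I*√472303/472303)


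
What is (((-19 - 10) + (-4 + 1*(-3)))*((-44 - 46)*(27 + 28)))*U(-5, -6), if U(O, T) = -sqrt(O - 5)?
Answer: -178200*I*sqrt(10) ≈ -5.6352e+5*I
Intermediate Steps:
U(O, T) = -sqrt(-5 + O)
(((-19 - 10) + (-4 + 1*(-3)))*((-44 - 46)*(27 + 28)))*U(-5, -6) = (((-19 - 10) + (-4 + 1*(-3)))*((-44 - 46)*(27 + 28)))*(-sqrt(-5 - 5)) = ((-29 + (-4 - 3))*(-90*55))*(-sqrt(-10)) = ((-29 - 7)*(-4950))*(-I*sqrt(10)) = (-36*(-4950))*(-I*sqrt(10)) = 178200*(-I*sqrt(10)) = -178200*I*sqrt(10)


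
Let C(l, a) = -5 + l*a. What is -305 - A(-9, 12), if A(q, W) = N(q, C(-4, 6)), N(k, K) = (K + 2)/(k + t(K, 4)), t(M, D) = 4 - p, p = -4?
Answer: -332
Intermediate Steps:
t(M, D) = 8 (t(M, D) = 4 - 1*(-4) = 4 + 4 = 8)
C(l, a) = -5 + a*l
N(k, K) = (2 + K)/(8 + k) (N(k, K) = (K + 2)/(k + 8) = (2 + K)/(8 + k))
A(q, W) = -27/(8 + q) (A(q, W) = (2 + (-5 + 6*(-4)))/(8 + q) = (2 + (-5 - 24))/(8 + q) = (2 - 29)/(8 + q) = -27/(8 + q))
-305 - A(-9, 12) = -305 - (-27)/(8 - 9) = -305 - (-27)/(-1) = -305 - (-27)*(-1) = -305 - 1*27 = -305 - 27 = -332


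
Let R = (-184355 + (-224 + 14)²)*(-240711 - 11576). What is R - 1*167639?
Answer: 35384345546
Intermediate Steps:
R = 35384513185 (R = (-184355 + (-210)²)*(-252287) = (-184355 + 44100)*(-252287) = -140255*(-252287) = 35384513185)
R - 1*167639 = 35384513185 - 1*167639 = 35384513185 - 167639 = 35384345546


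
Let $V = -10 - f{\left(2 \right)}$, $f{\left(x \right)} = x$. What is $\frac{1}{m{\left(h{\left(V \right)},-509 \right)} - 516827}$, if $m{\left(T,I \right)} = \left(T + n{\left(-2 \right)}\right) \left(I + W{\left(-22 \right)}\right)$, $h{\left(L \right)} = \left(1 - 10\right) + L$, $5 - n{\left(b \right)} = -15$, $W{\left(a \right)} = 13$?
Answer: $- \frac{1}{516331} \approx -1.9367 \cdot 10^{-6}$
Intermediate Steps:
$n{\left(b \right)} = 20$ ($n{\left(b \right)} = 5 - -15 = 5 + 15 = 20$)
$V = -12$ ($V = -10 - 2 = -12$)
$h{\left(L \right)} = -9 + L$
$m{\left(T,I \right)} = \left(13 + I\right) \left(20 + T\right)$ ($m{\left(T,I \right)} = \left(T + 20\right) \left(I + 13\right) = \left(20 + T\right) \left(13 + I\right) = \left(13 + I\right) \left(20 + T\right)$)
$\frac{1}{m{\left(h{\left(V \right)},-509 \right)} - 516827} = \frac{1}{\left(260 + 13 \left(-9 - 12\right) + 20 \left(-509\right) - 509 \left(-9 - 12\right)\right) - 516827} = \frac{1}{\left(260 + 13 \left(-21\right) - 10180 - -10689\right) - 516827} = \frac{1}{\left(260 - 273 - 10180 + 10689\right) - 516827} = \frac{1}{496 - 516827} = \frac{1}{-516331} = - \frac{1}{516331}$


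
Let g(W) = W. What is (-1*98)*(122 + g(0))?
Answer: -11956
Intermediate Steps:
(-1*98)*(122 + g(0)) = (-1*98)*(122 + 0) = -98*122 = -11956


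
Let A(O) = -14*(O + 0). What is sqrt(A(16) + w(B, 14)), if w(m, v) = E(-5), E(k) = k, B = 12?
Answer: I*sqrt(229) ≈ 15.133*I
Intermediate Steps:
w(m, v) = -5
A(O) = -14*O
sqrt(A(16) + w(B, 14)) = sqrt(-14*16 - 5) = sqrt(-224 - 5) = sqrt(-229) = I*sqrt(229)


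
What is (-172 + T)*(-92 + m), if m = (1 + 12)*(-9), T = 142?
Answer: 6270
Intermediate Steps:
m = -117 (m = 13*(-9) = -117)
(-172 + T)*(-92 + m) = (-172 + 142)*(-92 - 117) = -30*(-209) = 6270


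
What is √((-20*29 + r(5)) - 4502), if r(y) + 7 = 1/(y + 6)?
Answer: I*√615758/11 ≈ 71.337*I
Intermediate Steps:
r(y) = -7 + 1/(6 + y) (r(y) = -7 + 1/(y + 6) = -7 + 1/(6 + y))
√((-20*29 + r(5)) - 4502) = √((-20*29 + (-41 - 7*5)/(6 + 5)) - 4502) = √((-580 + (-41 - 35)/11) - 4502) = √((-580 + (1/11)*(-76)) - 4502) = √((-580 - 76/11) - 4502) = √(-6456/11 - 4502) = √(-55978/11) = I*√615758/11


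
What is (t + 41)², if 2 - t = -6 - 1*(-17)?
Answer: 1024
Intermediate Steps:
t = -9 (t = 2 - (-6 - 1*(-17)) = 2 - (-6 + 17) = 2 - 1*11 = 2 - 11 = -9)
(t + 41)² = (-9 + 41)² = 32² = 1024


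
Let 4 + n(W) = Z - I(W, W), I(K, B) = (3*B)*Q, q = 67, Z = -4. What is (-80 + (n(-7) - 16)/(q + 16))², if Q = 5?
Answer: 43020481/6889 ≈ 6244.8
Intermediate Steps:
I(K, B) = 15*B (I(K, B) = (3*B)*5 = 15*B)
n(W) = -8 - 15*W (n(W) = -4 + (-4 - 15*W) = -8 - 15*W)
(-80 + (n(-7) - 16)/(q + 16))² = (-80 + ((-8 - 15*(-7)) - 16)/(67 + 16))² = (-80 + ((-8 + 105) - 16)/83)² = (-80 + (97 - 16)*(1/83))² = (-80 + 81*(1/83))² = (-80 + 81/83)² = (-6559/83)² = 43020481/6889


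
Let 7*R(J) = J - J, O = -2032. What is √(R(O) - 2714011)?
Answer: I*√2714011 ≈ 1647.4*I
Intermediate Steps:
R(J) = 0 (R(J) = (J - J)/7 = (⅐)*0 = 0)
√(R(O) - 2714011) = √(0 - 2714011) = √(-2714011) = I*√2714011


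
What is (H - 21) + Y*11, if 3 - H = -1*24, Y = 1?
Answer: 17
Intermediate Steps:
H = 27 (H = 3 - (-1)*24 = 3 - 1*(-24) = 3 + 24 = 27)
(H - 21) + Y*11 = (27 - 21) + 1*11 = 6 + 11 = 17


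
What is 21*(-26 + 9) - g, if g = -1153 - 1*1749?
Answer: 2545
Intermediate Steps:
g = -2902 (g = -1153 - 1749 = -2902)
21*(-26 + 9) - g = 21*(-26 + 9) - 1*(-2902) = 21*(-17) + 2902 = -357 + 2902 = 2545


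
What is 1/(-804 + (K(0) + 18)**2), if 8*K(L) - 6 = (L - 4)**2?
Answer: -16/5975 ≈ -0.0026778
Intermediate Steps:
K(L) = 3/4 + (-4 + L)**2/8 (K(L) = 3/4 + (L - 4)**2/8 = 3/4 + (-4 + L)**2/8)
1/(-804 + (K(0) + 18)**2) = 1/(-804 + ((3/4 + (-4 + 0)**2/8) + 18)**2) = 1/(-804 + ((3/4 + (1/8)*(-4)**2) + 18)**2) = 1/(-804 + ((3/4 + (1/8)*16) + 18)**2) = 1/(-804 + ((3/4 + 2) + 18)**2) = 1/(-804 + (11/4 + 18)**2) = 1/(-804 + (83/4)**2) = 1/(-804 + 6889/16) = 1/(-5975/16) = -16/5975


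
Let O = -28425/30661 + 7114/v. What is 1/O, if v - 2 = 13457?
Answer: -412666399/164449721 ≈ -2.5094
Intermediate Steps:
v = 13459 (v = 2 + 13457 = 13459)
O = -164449721/412666399 (O = -28425/30661 + 7114/13459 = -164449721/412666399 ≈ -0.39851)
1/O = 1/(-164449721/412666399) = -412666399/164449721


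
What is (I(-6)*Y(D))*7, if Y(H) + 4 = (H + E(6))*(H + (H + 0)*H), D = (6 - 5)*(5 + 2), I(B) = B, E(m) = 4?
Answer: -25704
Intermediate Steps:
D = 7 (D = 1*7 = 7)
Y(H) = -4 + (4 + H)*(H + H²) (Y(H) = -4 + (H + 4)*(H + (H + 0)*H) = -4 + (4 + H)*(H + H*H) = -4 + (4 + H)*(H + H²))
(I(-6)*Y(D))*7 = -6*(-4 + 7³ + 4*7 + 5*7²)*7 = -6*(-4 + 343 + 28 + 5*49)*7 = -6*(-4 + 343 + 28 + 245)*7 = -6*612*7 = -3672*7 = -25704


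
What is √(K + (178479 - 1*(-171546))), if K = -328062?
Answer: √21963 ≈ 148.20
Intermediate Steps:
√(K + (178479 - 1*(-171546))) = √(-328062 + (178479 - 1*(-171546))) = √(-328062 + (178479 + 171546)) = √(-328062 + 350025) = √21963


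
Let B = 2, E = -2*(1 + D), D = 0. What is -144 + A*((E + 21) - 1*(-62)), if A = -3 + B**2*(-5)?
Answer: -2007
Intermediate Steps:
E = -2 (E = -2*(1 + 0) = -2*1 = -2)
A = -23 (A = -3 + 2**2*(-5) = -3 + 4*(-5) = -3 - 20 = -23)
-144 + A*((E + 21) - 1*(-62)) = -144 - 23*((-2 + 21) - 1*(-62)) = -144 - 23*(19 + 62) = -144 - 23*81 = -144 - 1863 = -2007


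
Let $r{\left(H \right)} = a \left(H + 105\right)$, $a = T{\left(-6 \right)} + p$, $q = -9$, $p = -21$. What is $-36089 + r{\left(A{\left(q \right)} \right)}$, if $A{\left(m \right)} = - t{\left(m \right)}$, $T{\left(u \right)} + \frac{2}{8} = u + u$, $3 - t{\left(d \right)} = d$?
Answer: $- \frac{156725}{4} \approx -39181.0$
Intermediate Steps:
$t{\left(d \right)} = 3 - d$
$T{\left(u \right)} = - \frac{1}{4} + 2 u$ ($T{\left(u \right)} = - \frac{1}{4} + \left(u + u\right) = - \frac{1}{4} + 2 u$)
$A{\left(m \right)} = -3 + m$ ($A{\left(m \right)} = - (3 - m) = -3 + m$)
$a = - \frac{133}{4}$ ($a = \left(- \frac{1}{4} + 2 \left(-6\right)\right) - 21 = \left(- \frac{1}{4} - 12\right) - 21 = - \frac{49}{4} - 21 = - \frac{133}{4} \approx -33.25$)
$r{\left(H \right)} = - \frac{13965}{4} - \frac{133 H}{4}$ ($r{\left(H \right)} = - \frac{133 \left(H + 105\right)}{4} = - \frac{133 \left(105 + H\right)}{4} = - \frac{13965}{4} - \frac{133 H}{4}$)
$-36089 + r{\left(A{\left(q \right)} \right)} = -36089 - \left(\frac{13965}{4} + \frac{133 \left(-3 - 9\right)}{4}\right) = -36089 - \frac{12369}{4} = - \frac{156725}{4}$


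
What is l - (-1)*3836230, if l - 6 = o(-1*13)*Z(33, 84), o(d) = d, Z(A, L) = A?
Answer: 3835807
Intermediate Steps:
l = -423 (l = 6 - 1*13*33 = 6 - 13*33 = 6 - 429 = -423)
l - (-1)*3836230 = -423 - (-1)*3836230 = -423 - 1*(-3836230) = -423 + 3836230 = 3835807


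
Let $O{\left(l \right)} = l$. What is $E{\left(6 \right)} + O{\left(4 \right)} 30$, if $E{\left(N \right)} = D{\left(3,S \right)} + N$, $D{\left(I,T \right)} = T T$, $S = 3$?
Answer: $135$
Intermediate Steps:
$D{\left(I,T \right)} = T^{2}$
$E{\left(N \right)} = 9 + N$ ($E{\left(N \right)} = 3^{2} + N = 9 + N$)
$E{\left(6 \right)} + O{\left(4 \right)} 30 = \left(9 + 6\right) + 4 \cdot 30 = 15 + 120 = 135$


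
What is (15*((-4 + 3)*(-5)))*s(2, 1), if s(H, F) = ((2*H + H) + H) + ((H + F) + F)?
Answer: 900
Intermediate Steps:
s(H, F) = 2*F + 5*H (s(H, F) = (3*H + H) + ((F + H) + F) = 4*H + (H + 2*F) = 2*F + 5*H)
(15*((-4 + 3)*(-5)))*s(2, 1) = (15*((-4 + 3)*(-5)))*(2*1 + 5*2) = (15*(-1*(-5)))*(2 + 10) = (15*5)*12 = 75*12 = 900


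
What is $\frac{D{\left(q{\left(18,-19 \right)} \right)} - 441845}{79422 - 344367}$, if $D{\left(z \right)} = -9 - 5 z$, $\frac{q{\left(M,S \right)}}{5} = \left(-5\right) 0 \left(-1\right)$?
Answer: $\frac{441854}{264945} \approx 1.6677$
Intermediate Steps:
$q{\left(M,S \right)} = 0$ ($q{\left(M,S \right)} = 5 \left(-5\right) 0 \left(-1\right) = 5 \cdot 0 \left(-1\right) = 5 \cdot 0 = 0$)
$\frac{D{\left(q{\left(18,-19 \right)} \right)} - 441845}{79422 - 344367} = \frac{\left(-9 - 0\right) - 441845}{79422 - 344367} = \frac{\left(-9 + 0\right) - 441845}{-264945} = \left(-9 - 441845\right) \left(- \frac{1}{264945}\right) = \left(-441854\right) \left(- \frac{1}{264945}\right) = \frac{441854}{264945}$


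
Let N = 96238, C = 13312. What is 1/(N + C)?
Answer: 1/109550 ≈ 9.1283e-6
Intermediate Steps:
1/(N + C) = 1/(96238 + 13312) = 1/109550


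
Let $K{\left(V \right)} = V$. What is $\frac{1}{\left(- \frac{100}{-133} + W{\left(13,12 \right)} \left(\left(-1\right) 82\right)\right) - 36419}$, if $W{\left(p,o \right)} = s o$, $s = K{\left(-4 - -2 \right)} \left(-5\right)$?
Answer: $- \frac{133}{6152347} \approx -2.1618 \cdot 10^{-5}$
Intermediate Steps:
$s = 10$ ($s = \left(-4 - -2\right) \left(-5\right) = \left(-4 + 2\right) \left(-5\right) = \left(-2\right) \left(-5\right) = 10$)
$W{\left(p,o \right)} = 10 o$
$\frac{1}{\left(- \frac{100}{-133} + W{\left(13,12 \right)} \left(\left(-1\right) 82\right)\right) - 36419} = \frac{1}{\left(- \frac{100}{-133} + 10 \cdot 12 \left(\left(-1\right) 82\right)\right) - 36419} = \frac{1}{\left(\left(-100\right) \left(- \frac{1}{133}\right) + 120 \left(-82\right)\right) - 36419} = \frac{1}{\left(\frac{100}{133} - 9840\right) - 36419} = \frac{1}{- \frac{1308620}{133} - 36419} = \frac{1}{- \frac{6152347}{133}} = - \frac{133}{6152347}$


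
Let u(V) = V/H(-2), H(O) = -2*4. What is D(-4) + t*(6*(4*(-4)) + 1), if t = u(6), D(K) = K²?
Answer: 349/4 ≈ 87.250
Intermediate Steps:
H(O) = -8
u(V) = -V/8 (u(V) = V/(-8) = V*(-⅛) = -V/8)
t = -¾ (t = -⅛*6 = -¾ ≈ -0.75000)
D(-4) + t*(6*(4*(-4)) + 1) = (-4)² - 3*(6*(4*(-4)) + 1)/4 = 16 - 3*(6*(-16) + 1)/4 = 16 - 3*(-96 + 1)/4 = 16 - ¾*(-95) = 16 + 285/4 = 349/4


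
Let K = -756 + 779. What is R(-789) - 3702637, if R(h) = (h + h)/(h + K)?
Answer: -1418109182/383 ≈ -3.7026e+6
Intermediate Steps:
K = 23
R(h) = 2*h/(23 + h) (R(h) = (h + h)/(h + 23) = (2*h)/(23 + h) = 2*h/(23 + h))
R(-789) - 3702637 = 2*(-789)/(23 - 789) - 3702637 = 2*(-789)/(-766) - 3702637 = 2*(-789)*(-1/766) - 3702637 = 789/383 - 3702637 = -1418109182/383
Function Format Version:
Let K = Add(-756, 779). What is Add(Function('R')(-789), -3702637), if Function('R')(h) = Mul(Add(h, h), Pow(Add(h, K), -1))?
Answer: Rational(-1418109182, 383) ≈ -3.7026e+6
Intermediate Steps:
K = 23
Function('R')(h) = Mul(2, h, Pow(Add(23, h), -1)) (Function('R')(h) = Mul(Add(h, h), Pow(Add(h, 23), -1)) = Mul(Mul(2, h), Pow(Add(23, h), -1)) = Mul(2, h, Pow(Add(23, h), -1)))
Add(Function('R')(-789), -3702637) = Add(Mul(2, -789, Pow(Add(23, -789), -1)), -3702637) = Add(Mul(2, -789, Pow(-766, -1)), -3702637) = Add(Mul(2, -789, Rational(-1, 766)), -3702637) = Add(Rational(789, 383), -3702637) = Rational(-1418109182, 383)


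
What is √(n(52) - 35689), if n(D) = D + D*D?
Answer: I*√32933 ≈ 181.47*I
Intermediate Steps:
n(D) = D + D²
√(n(52) - 35689) = √(52*(1 + 52) - 35689) = √(52*53 - 35689) = √(2756 - 35689) = √(-32933) = I*√32933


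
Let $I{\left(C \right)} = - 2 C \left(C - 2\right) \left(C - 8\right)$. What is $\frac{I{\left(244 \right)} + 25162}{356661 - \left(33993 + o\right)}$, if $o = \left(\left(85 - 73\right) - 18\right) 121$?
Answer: $- \frac{13922747}{161697} \approx -86.104$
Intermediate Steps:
$I{\left(C \right)} = - 2 C \left(-8 + C\right) \left(-2 + C\right)$ ($I{\left(C \right)} = - 2 C \left(-2 + C\right) \left(-8 + C\right) = - 2 C \left(-8 + C\right) \left(-2 + C\right)$)
$o = -726$ ($o = \left(12 - 18\right) 121 = \left(-6\right) 121 = -726$)
$\frac{I{\left(244 \right)} + 25162}{356661 - \left(33993 + o\right)} = \frac{2 \cdot 244 \left(-16 - 244^{2} + 10 \cdot 244\right) + 25162}{356661 - 33267} = \frac{2 \cdot 244 \left(-16 - 59536 + 2440\right) + 25162}{356661 + \left(-33993 + 726\right)} = \frac{2 \cdot 244 \left(-16 - 59536 + 2440\right) + 25162}{356661 - 33267} = \frac{2 \cdot 244 \left(-57112\right) + 25162}{323394} = \left(-27870656 + 25162\right) \frac{1}{323394} = \left(-27845494\right) \frac{1}{323394} = - \frac{13922747}{161697}$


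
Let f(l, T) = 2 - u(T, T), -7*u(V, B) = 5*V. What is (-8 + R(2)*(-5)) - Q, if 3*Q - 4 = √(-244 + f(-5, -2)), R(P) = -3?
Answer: 17/3 - 2*I*√2982/21 ≈ 5.6667 - 5.2007*I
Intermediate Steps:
u(V, B) = -5*V/7
f(l, T) = 2 + 5*T/7 (f(l, T) = 2 - (-5)*T/7 = 2 + 5*T/7)
Q = 4/3 + 2*I*√2982/21 (Q = 4/3 + √(-244 + (2 + (5/7)*(-2)))/3 = 4/3 + √(-244 + (2 - 10/7))/3 = 4/3 + √(-244 + 4/7)/3 = 4/3 + √(-1704/7)/3 = 4/3 + (2*I*√2982/7)/3 = 4/3 + 2*I*√2982/21 ≈ 1.3333 + 5.2007*I)
(-8 + R(2)*(-5)) - Q = (-8 - 3*(-5)) - (4/3 + 2*I*√2982/21) = (-8 + 15) + (-4/3 - 2*I*√2982/21) = 7 + (-4/3 - 2*I*√2982/21) = 17/3 - 2*I*√2982/21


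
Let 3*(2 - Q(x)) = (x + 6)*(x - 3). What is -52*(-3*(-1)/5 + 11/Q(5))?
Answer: 1521/20 ≈ 76.050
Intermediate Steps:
Q(x) = 2 - (-3 + x)*(6 + x)/3 (Q(x) = 2 - (x + 6)*(x - 3)/3 = 2 - (6 + x)*(-3 + x)/3 = 2 - (-3 + x)*(6 + x)/3)
-52*(-3*(-1)/5 + 11/Q(5)) = -52*(-3*(-1)/5 + 11/(8 - 1*5 - 1/3*5**2)) = -52*(3*(1/5) + 11/(8 - 5 - 1/3*25)) = -52*(3/5 + 11/(8 - 5 - 25/3)) = -52*(3/5 + 11/(-16/3)) = -52*(3/5 + 11*(-3/16)) = -52*(3/5 - 33/16) = -52*(-117/80) = 1521/20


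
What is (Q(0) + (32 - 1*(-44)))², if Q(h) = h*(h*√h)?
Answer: 5776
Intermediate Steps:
Q(h) = h^(5/2) (Q(h) = h*h^(3/2) = h^(5/2))
(Q(0) + (32 - 1*(-44)))² = (0^(5/2) + (32 - 1*(-44)))² = (0 + (32 + 44))² = (0 + 76)² = 76² = 5776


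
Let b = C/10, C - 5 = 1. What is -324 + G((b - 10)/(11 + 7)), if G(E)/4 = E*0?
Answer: -324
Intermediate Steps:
C = 6 (C = 5 + 1 = 6)
b = 3/5 (b = 6/10 = 6*(1/10) = 3/5 ≈ 0.60000)
G(E) = 0 (G(E) = 4*(E*0) = 4*0 = 0)
-324 + G((b - 10)/(11 + 7)) = -324 + 0 = -324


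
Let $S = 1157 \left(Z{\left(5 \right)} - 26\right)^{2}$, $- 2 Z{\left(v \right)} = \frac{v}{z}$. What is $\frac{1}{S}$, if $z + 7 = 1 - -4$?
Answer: $\frac{16}{11339757} \approx 1.411 \cdot 10^{-6}$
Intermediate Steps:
$z = -2$ ($z = -7 + \left(1 - -4\right) = -7 + \left(1 + 4\right) = -7 + 5 = -2$)
$Z{\left(v \right)} = \frac{v}{4}$ ($Z{\left(v \right)} = - \frac{v \frac{1}{-2}}{2} = - \frac{v \left(- \frac{1}{2}\right)}{2} = - \frac{\left(- \frac{1}{2}\right) v}{2} = \frac{v}{4}$)
$S = \frac{11339757}{16}$ ($S = 1157 \left(\frac{1}{4} \cdot 5 - 26\right)^{2} = 1157 \left(\frac{5}{4} - 26\right)^{2} = 1157 \left(- \frac{99}{4}\right)^{2} = 1157 \cdot \frac{9801}{16} = \frac{11339757}{16} \approx 7.0874 \cdot 10^{5}$)
$\frac{1}{S} = \frac{1}{\frac{11339757}{16}} = \frac{16}{11339757}$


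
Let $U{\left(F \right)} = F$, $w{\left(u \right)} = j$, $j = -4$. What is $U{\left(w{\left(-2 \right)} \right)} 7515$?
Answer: $-30060$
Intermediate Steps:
$w{\left(u \right)} = -4$
$U{\left(w{\left(-2 \right)} \right)} 7515 = \left(-4\right) 7515 = -30060$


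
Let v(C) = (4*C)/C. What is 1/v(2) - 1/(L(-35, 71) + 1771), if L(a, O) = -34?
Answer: 1733/6948 ≈ 0.24942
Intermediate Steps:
v(C) = 4
1/v(2) - 1/(L(-35, 71) + 1771) = 1/4 - 1/(-34 + 1771) = ¼ - 1/1737 = 1733/6948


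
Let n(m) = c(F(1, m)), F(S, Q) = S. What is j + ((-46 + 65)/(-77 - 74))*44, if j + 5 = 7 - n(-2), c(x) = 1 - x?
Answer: -534/151 ≈ -3.5364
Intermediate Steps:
n(m) = 0 (n(m) = 1 - 1*1 = 1 - 1 = 0)
j = 2 (j = -5 + (7 - 1*0) = -5 + (7 + 0) = -5 + 7 = 2)
j + ((-46 + 65)/(-77 - 74))*44 = 2 + ((-46 + 65)/(-77 - 74))*44 = 2 + (19/(-151))*44 = 2 + (19*(-1/151))*44 = 2 - 19/151*44 = 2 - 836/151 = -534/151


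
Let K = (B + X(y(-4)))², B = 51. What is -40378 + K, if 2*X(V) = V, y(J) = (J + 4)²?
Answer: -37777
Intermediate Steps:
y(J) = (4 + J)²
X(V) = V/2
K = 2601 (K = (51 + (4 - 4)²/2)² = (51 + (½)*0²)² = (51 + (½)*0)² = (51 + 0)² = 51² = 2601)
-40378 + K = -40378 + 2601 = -37777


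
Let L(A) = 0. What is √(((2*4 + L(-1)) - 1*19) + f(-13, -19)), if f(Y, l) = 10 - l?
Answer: 3*√2 ≈ 4.2426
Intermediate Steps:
√(((2*4 + L(-1)) - 1*19) + f(-13, -19)) = √(((2*4 + 0) - 1*19) + (10 - 1*(-19))) = √(((8 + 0) - 19) + (10 + 19)) = √((8 - 19) + 29) = √(-11 + 29) = √18 = 3*√2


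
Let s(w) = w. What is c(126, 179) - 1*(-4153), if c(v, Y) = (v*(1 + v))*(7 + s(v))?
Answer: 2132419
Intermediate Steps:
c(v, Y) = v*(1 + v)*(7 + v) (c(v, Y) = (v*(1 + v))*(7 + v) = v*(1 + v)*(7 + v))
c(126, 179) - 1*(-4153) = 126*(7 + 126**2 + 8*126) - 1*(-4153) = 126*(7 + 15876 + 1008) + 4153 = 126*16891 + 4153 = 2128266 + 4153 = 2132419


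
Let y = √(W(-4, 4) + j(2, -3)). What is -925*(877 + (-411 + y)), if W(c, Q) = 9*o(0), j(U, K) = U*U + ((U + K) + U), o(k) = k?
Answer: -431050 - 925*√5 ≈ -4.3312e+5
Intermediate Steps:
j(U, K) = K + U² + 2*U (j(U, K) = U² + ((K + U) + U) = U² + (K + 2*U) = K + U² + 2*U)
W(c, Q) = 0 (W(c, Q) = 9*0 = 0)
y = √5 (y = √(0 + (-3 + 2² + 2*2)) = √(0 + (-3 + 4 + 4)) = √(0 + 5) = √5 ≈ 2.2361)
-925*(877 + (-411 + y)) = -925*(877 + (-411 + √5)) = -925*(466 + √5) = -431050 - 925*√5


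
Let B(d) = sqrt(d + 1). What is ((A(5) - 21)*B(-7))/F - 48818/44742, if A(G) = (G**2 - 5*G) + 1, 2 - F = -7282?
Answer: -24409/22371 - 5*I*sqrt(6)/1821 ≈ -1.0911 - 0.0067257*I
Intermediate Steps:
F = 7284 (F = 2 - 1*(-7282) = 2 + 7282 = 7284)
B(d) = sqrt(1 + d)
A(G) = 1 + G**2 - 5*G
((A(5) - 21)*B(-7))/F - 48818/44742 = (((1 + 5**2 - 5*5) - 21)*sqrt(1 - 7))/7284 - 48818/44742 = (((1 + 25 - 25) - 21)*sqrt(-6))*(1/7284) - 48818*1/44742 = ((1 - 21)*(I*sqrt(6)))*(1/7284) - 24409/22371 = -20*I*sqrt(6)*(1/7284) - 24409/22371 = -5*I*sqrt(6)/1821 - 24409/22371 = -24409/22371 - 5*I*sqrt(6)/1821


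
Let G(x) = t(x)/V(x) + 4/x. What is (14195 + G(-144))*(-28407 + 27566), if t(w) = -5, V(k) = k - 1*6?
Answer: -2148839941/180 ≈ -1.1938e+7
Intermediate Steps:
V(k) = -6 + k (V(k) = k - 6 = -6 + k)
G(x) = -5/(-6 + x) + 4/x
(14195 + G(-144))*(-28407 + 27566) = (14195 + (-24 - 1*(-144))/((-144)*(-6 - 144)))*(-28407 + 27566) = (14195 - 1/144*(-24 + 144)/(-150))*(-841) = (14195 - 1/144*(-1/150)*120)*(-841) = (14195 + 1/180)*(-841) = (2555101/180)*(-841) = -2148839941/180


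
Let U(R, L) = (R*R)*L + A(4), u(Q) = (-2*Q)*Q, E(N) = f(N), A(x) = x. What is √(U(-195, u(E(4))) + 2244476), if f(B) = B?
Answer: 4*√64230 ≈ 1013.7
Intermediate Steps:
E(N) = N
u(Q) = -2*Q²
U(R, L) = 4 + L*R² (U(R, L) = (R*R)*L + 4 = R²*L + 4 = L*R² + 4 = 4 + L*R²)
√(U(-195, u(E(4))) + 2244476) = √((4 - 2*4²*(-195)²) + 2244476) = √((4 - 2*16*38025) + 2244476) = √((4 - 32*38025) + 2244476) = √((4 - 1216800) + 2244476) = √(-1216796 + 2244476) = √1027680 = 4*√64230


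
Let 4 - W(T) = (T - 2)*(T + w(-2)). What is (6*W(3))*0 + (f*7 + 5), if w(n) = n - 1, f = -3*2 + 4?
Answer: -9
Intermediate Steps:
f = -2 (f = -6 + 4 = -2)
w(n) = -1 + n
W(T) = 4 - (-3 + T)*(-2 + T) (W(T) = 4 - (T - 2)*(T + (-1 - 2)) = 4 - (-2 + T)*(T - 3) = 4 - (-2 + T)*(-3 + T) = 4 - (-3 + T)*(-2 + T))
(6*W(3))*0 + (f*7 + 5) = (6*(-2 - 1*3² + 5*3))*0 + (-2*7 + 5) = (6*(-2 - 1*9 + 15))*0 + (-14 + 5) = (6*(-2 - 9 + 15))*0 - 9 = (6*4)*0 - 9 = 24*0 - 9 = 0 - 9 = -9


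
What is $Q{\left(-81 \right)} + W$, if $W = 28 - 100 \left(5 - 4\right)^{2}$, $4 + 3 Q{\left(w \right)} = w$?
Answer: $- \frac{301}{3} \approx -100.33$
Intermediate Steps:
$Q{\left(w \right)} = - \frac{4}{3} + \frac{w}{3}$
$W = -72$ ($W = 28 - 100 \cdot 1^{2} = 28 - 100 = -72$)
$Q{\left(-81 \right)} + W = \left(- \frac{4}{3} + \frac{1}{3} \left(-81\right)\right) - 72 = \left(- \frac{4}{3} - 27\right) - 72 = - \frac{85}{3} - 72 = - \frac{301}{3}$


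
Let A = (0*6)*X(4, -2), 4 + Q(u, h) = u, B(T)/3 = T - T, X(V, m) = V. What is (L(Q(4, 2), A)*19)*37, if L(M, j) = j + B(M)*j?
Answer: 0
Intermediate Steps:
B(T) = 0 (B(T) = 3*(T - T) = 3*0 = 0)
Q(u, h) = -4 + u
A = 0 (A = (0*6)*4 = 0*4 = 0)
L(M, j) = j (L(M, j) = j + 0*j = j + 0 = j)
(L(Q(4, 2), A)*19)*37 = (0*19)*37 = 0*37 = 0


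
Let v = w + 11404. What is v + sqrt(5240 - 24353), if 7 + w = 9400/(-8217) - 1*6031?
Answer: 44083022/8217 + I*sqrt(19113) ≈ 5364.9 + 138.25*I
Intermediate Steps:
w = -49623646/8217 (w = -7 + (9400/(-8217) - 1*6031) = -7 + (9400*(-1/8217) - 6031) = -7 + (-9400/8217 - 6031) = -7 - 49566127/8217 = -49623646/8217 ≈ -6039.1)
v = 44083022/8217 (v = -49623646/8217 + 11404 = 44083022/8217 ≈ 5364.9)
v + sqrt(5240 - 24353) = 44083022/8217 + sqrt(5240 - 24353) = 44083022/8217 + sqrt(-19113) = 44083022/8217 + I*sqrt(19113)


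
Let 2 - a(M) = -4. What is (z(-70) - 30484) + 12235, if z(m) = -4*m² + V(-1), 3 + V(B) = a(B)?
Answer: -37846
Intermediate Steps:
a(M) = 6 (a(M) = 2 - 1*(-4) = 2 + 4 = 6)
V(B) = 3 (V(B) = -3 + 6 = 3)
z(m) = 3 - 4*m² (z(m) = -4*m² + 3 = 3 - 4*m²)
(z(-70) - 30484) + 12235 = ((3 - 4*(-70)²) - 30484) + 12235 = ((3 - 4*4900) - 30484) + 12235 = ((3 - 19600) - 30484) + 12235 = (-19597 - 30484) + 12235 = -50081 + 12235 = -37846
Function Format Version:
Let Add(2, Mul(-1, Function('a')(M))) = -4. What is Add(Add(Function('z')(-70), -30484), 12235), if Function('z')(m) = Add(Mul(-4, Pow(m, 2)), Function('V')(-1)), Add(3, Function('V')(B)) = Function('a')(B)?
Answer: -37846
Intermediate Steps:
Function('a')(M) = 6 (Function('a')(M) = Add(2, Mul(-1, -4)) = Add(2, 4) = 6)
Function('V')(B) = 3 (Function('V')(B) = Add(-3, 6) = 3)
Function('z')(m) = Add(3, Mul(-4, Pow(m, 2))) (Function('z')(m) = Add(Mul(-4, Pow(m, 2)), 3) = Add(3, Mul(-4, Pow(m, 2))))
Add(Add(Function('z')(-70), -30484), 12235) = Add(Add(Add(3, Mul(-4, Pow(-70, 2))), -30484), 12235) = Add(Add(Add(3, Mul(-4, 4900)), -30484), 12235) = Add(Add(Add(3, -19600), -30484), 12235) = Add(Add(-19597, -30484), 12235) = Add(-50081, 12235) = -37846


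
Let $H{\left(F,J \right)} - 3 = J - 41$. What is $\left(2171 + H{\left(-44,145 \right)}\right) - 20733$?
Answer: $-18455$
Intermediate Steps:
$H{\left(F,J \right)} = -38 + J$ ($H{\left(F,J \right)} = 3 + \left(J - 41\right) = 3 + \left(-41 + J\right) = -38 + J$)
$\left(2171 + H{\left(-44,145 \right)}\right) - 20733 = \left(2171 + \left(-38 + 145\right)\right) - 20733 = \left(2171 + 107\right) - 20733 = 2278 - 20733 = -18455$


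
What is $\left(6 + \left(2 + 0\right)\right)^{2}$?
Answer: $64$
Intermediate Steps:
$\left(6 + \left(2 + 0\right)\right)^{2} = \left(6 + 2\right)^{2} = 8^{2} = 64$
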